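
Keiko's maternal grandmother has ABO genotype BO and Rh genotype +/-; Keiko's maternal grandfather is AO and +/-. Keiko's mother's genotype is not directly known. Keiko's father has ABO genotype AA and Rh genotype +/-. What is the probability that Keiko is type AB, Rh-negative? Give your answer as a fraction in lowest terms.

1/16

Keiko's mother's ABO genotype from BO × AO: 1/4 AB, 1/4 AO, 1/4 BO, 1/4 OO.
Crossing each possibility with the father AA and summing P(type AB): 1/4·1/2 + 1/4·0 + 1/4·1/2 + 1/4·0 = 1/4.
Similarly for Rh via the mother's Rh distribution: P(Rh-) = 1/4.
Independent loci: 1/4 × 1/4 = 1/16.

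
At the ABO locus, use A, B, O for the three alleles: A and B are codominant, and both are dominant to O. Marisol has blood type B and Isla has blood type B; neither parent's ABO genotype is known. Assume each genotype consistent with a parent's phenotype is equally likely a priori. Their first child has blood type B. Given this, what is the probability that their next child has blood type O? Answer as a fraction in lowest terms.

1/20

Possible genotypes: Marisol ∈ {BB, BO}; Isla ∈ {BB, BO}.
Weight each parental genotype pair by prior × P(type-B child):
  BB × BB: posterior weight 4/15; P(next child type O) = 0.
  BB × BO: posterior weight 4/15; P(next child type O) = 0.
  BO × BB: posterior weight 4/15; P(next child type O) = 0.
  BO × BO: posterior weight 1/5; P(next child type O) = 1/4.
Weighted sum = 1/20.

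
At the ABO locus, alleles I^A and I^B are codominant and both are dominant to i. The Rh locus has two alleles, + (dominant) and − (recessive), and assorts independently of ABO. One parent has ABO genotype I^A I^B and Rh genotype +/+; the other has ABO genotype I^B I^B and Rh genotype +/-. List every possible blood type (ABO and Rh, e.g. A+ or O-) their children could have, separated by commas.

Gametes from I^A I^B × I^B I^B give offspring ABO genotypes I^A I^B, I^B I^B, i.e. phenotypes B, AB.
Rh cross +/+ × +/- → phenotypes Rh+.
Combining independently: B+, AB+.

B+, AB+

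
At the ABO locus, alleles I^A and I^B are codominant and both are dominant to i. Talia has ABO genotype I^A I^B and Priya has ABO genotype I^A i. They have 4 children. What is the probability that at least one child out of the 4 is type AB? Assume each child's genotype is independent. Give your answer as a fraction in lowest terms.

ABO cross I^A I^B × I^A i → 1/2 A, 1/4 B, 1/4 AB.
So P(type AB) = 1/4 per child.
P(none) = (3/4)^4 = 81/256; P(at least one) = 1 − 81/256 = 175/256.

175/256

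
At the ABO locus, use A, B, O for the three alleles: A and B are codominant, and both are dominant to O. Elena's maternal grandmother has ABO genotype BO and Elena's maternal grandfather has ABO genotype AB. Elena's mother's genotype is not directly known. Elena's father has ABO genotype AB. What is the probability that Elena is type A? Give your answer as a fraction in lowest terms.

1/4

Elena's mother's ABO genotype from BO × AB: 1/4 AB, 1/4 AO, 1/4 BB, 1/4 BO.
Crossing each possibility with the father AB and summing P(type A): 1/4·1/4 + 1/4·1/2 + 1/4·0 + 1/4·1/4 = 1/4.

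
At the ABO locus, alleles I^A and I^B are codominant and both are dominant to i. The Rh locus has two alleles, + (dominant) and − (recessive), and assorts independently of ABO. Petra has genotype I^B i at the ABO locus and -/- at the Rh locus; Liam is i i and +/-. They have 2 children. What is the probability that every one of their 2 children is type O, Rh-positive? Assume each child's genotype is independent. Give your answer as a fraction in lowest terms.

ABO cross I^B i × i i → 1/2 O, 1/2 B.
Rh cross -/- × +/- → 1/2 Rh+, 1/2 Rh-; so P(type O, Rh-positive) = 1/2 × 1/2 = 1/4 per child.
All 2 independent: (1/4)^2 = 1/16.

1/16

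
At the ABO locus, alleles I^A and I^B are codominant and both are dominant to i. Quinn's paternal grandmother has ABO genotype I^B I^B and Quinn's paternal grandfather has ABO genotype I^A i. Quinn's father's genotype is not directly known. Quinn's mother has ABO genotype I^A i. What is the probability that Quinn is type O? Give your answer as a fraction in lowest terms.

1/8

Quinn's father's ABO genotype from I^B I^B × I^A i: 1/2 I^A I^B, 1/2 I^B i.
Crossing each possibility with the mother I^A i and summing P(type O): 1/2·0 + 1/2·1/4 = 1/8.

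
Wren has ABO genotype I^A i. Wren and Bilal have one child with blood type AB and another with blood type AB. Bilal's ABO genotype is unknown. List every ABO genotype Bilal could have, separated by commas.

I^A I^B, I^B I^B, I^B i

For each candidate genotype of Bilal, check whether crossing it with I^A i can produce every observed child phenotype.
  I^A I^A → possible child types {A} ✗
  I^A I^B → possible child types {A, B, AB} ✓
  I^A i → possible child types {O, A} ✗
  I^B I^B → possible child types {B, AB} ✓
  I^B i → possible child types {O, A, B, AB} ✓
  i i → possible child types {O, A} ✗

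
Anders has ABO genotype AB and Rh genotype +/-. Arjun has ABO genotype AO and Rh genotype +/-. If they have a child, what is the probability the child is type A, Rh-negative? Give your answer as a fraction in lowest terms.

ABO cross AB × AO → offspring phenotypes: 1/2 A, 1/4 B, 1/4 AB.
Rh cross +/- × +/- → 3/4 Rh+, 1/4 Rh-.
Independent loci: P(type A, Rh-negative) = 1/2 × 1/4 = 1/8.

1/8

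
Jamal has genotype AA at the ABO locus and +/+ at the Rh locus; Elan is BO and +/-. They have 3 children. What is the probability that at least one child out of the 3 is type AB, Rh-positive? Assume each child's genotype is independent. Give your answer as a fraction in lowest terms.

7/8

ABO cross AA × BO → 1/2 A, 1/2 AB.
Rh cross +/+ × +/- → 1 Rh+; so P(type AB, Rh-positive) = 1/2 × 1 = 1/2 per child.
P(none) = (1/2)^3 = 1/8; P(at least one) = 1 − 1/8 = 7/8.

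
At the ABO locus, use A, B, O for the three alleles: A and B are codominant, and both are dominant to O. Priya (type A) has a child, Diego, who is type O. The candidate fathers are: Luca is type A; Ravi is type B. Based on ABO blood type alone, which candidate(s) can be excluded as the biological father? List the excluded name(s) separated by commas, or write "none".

A candidate is excluded only if no genotype consistent with his phenotype could produce a type O child with a type A mother.
Every candidate has at least one consistent genotype combination, so none can be excluded.

none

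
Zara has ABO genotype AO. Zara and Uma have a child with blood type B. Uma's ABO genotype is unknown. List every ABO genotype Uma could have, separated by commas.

AB, BB, BO

For each candidate genotype of Uma, check whether crossing it with AO can produce every observed child phenotype.
  AA → possible child types {A} ✗
  AB → possible child types {A, B, AB} ✓
  AO → possible child types {O, A} ✗
  BB → possible child types {B, AB} ✓
  BO → possible child types {O, A, B, AB} ✓
  OO → possible child types {O, A} ✗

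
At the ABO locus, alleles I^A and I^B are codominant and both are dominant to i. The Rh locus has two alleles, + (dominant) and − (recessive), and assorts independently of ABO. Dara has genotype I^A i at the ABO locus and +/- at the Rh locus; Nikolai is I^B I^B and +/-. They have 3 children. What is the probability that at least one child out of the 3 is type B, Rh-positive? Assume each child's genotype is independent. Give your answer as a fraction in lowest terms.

387/512

ABO cross I^A i × I^B I^B → 1/2 B, 1/2 AB.
Rh cross +/- × +/- → 3/4 Rh+, 1/4 Rh-; so P(type B, Rh-positive) = 1/2 × 3/4 = 3/8 per child.
P(none) = (5/8)^3 = 125/512; P(at least one) = 1 − 125/512 = 387/512.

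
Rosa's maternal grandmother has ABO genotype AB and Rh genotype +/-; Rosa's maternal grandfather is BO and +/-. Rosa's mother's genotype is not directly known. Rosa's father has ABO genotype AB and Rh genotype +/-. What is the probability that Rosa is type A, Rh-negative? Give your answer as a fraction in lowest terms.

1/16

Rosa's mother's ABO genotype from AB × BO: 1/4 AB, 1/4 AO, 1/4 BB, 1/4 BO.
Crossing each possibility with the father AB and summing P(type A): 1/4·1/4 + 1/4·1/2 + 1/4·0 + 1/4·1/4 = 1/4.
Similarly for Rh via the mother's Rh distribution: P(Rh-) = 1/4.
Independent loci: 1/4 × 1/4 = 1/16.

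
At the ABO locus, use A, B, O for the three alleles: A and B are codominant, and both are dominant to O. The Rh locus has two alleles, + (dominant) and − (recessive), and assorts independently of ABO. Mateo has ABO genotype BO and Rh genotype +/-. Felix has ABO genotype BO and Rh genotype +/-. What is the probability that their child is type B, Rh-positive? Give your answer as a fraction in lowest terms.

9/16

ABO cross BO × BO → offspring phenotypes: 1/4 O, 3/4 B.
Rh cross +/- × +/- → 3/4 Rh+, 1/4 Rh-.
Independent loci: P(type B, Rh-positive) = 3/4 × 3/4 = 9/16.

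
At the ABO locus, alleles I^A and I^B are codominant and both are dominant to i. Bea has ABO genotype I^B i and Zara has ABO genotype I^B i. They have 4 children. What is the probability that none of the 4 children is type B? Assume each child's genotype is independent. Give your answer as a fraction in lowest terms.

1/256

ABO cross I^B i × I^B i → 1/4 O, 3/4 B.
So P(type B) = 3/4 per child.
P(not type B) = 1/4 for one child; (1/4)^4 = 1/256.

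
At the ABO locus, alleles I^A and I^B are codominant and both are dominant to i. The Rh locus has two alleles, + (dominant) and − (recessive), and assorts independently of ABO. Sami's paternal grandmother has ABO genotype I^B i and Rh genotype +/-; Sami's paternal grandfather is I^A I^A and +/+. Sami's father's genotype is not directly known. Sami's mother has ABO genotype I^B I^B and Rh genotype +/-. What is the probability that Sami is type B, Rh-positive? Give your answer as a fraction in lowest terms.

Sami's father's ABO genotype from I^B i × I^A I^A: 1/2 I^A I^B, 1/2 I^A i.
Crossing each possibility with the mother I^B I^B and summing P(type B): 1/2·1/2 + 1/2·1/2 = 1/2.
Similarly for Rh via the father's Rh distribution: P(Rh+) = 7/8.
Independent loci: 1/2 × 7/8 = 7/16.

7/16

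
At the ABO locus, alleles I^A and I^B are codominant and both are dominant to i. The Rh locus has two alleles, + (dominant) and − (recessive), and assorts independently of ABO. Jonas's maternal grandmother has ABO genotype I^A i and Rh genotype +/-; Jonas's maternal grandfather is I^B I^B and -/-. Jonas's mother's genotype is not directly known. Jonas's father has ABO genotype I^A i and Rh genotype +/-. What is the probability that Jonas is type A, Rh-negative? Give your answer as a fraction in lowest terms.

9/64

Jonas's mother's ABO genotype from I^A i × I^B I^B: 1/2 I^A I^B, 1/2 I^B i.
Crossing each possibility with the father I^A i and summing P(type A): 1/2·1/2 + 1/2·1/4 = 3/8.
Similarly for Rh via the mother's Rh distribution: P(Rh-) = 3/8.
Independent loci: 3/8 × 3/8 = 9/64.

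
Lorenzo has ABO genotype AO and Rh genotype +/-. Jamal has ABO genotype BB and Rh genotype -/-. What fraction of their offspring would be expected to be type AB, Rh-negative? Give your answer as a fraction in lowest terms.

ABO cross AO × BB → offspring phenotypes: 1/2 B, 1/2 AB.
Rh cross +/- × -/- → 1/2 Rh+, 1/2 Rh-.
Independent loci: P(type AB, Rh-negative) = 1/2 × 1/2 = 1/4.

1/4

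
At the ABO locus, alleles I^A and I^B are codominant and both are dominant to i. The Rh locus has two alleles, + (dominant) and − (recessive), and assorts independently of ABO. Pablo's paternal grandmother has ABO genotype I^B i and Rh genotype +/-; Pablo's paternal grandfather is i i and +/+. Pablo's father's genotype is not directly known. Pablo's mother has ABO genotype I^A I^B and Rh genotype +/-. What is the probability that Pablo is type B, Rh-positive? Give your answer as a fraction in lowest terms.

Pablo's father's ABO genotype from I^B i × i i: 1/2 I^B i, 1/2 i i.
Crossing each possibility with the mother I^A I^B and summing P(type B): 1/2·1/2 + 1/2·1/2 = 1/2.
Similarly for Rh via the father's Rh distribution: P(Rh+) = 7/8.
Independent loci: 1/2 × 7/8 = 7/16.

7/16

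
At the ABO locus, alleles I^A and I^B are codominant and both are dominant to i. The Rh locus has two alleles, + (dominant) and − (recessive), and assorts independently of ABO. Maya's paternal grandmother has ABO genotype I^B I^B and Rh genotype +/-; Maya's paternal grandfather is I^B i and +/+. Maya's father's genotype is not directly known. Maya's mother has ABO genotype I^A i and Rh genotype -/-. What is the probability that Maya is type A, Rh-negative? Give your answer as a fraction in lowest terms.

Maya's father's ABO genotype from I^B I^B × I^B i: 1/2 I^B I^B, 1/2 I^B i.
Crossing each possibility with the mother I^A i and summing P(type A): 1/2·0 + 1/2·1/4 = 1/8.
Similarly for Rh via the father's Rh distribution: P(Rh-) = 1/4.
Independent loci: 1/8 × 1/4 = 1/32.

1/32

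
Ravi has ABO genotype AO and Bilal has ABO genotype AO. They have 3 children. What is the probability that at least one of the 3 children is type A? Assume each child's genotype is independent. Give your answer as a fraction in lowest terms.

63/64

ABO cross AO × AO → 1/4 O, 3/4 A.
So P(type A) = 3/4 per child.
P(none) = (1/4)^3 = 1/64; P(at least one) = 1 − 1/64 = 63/64.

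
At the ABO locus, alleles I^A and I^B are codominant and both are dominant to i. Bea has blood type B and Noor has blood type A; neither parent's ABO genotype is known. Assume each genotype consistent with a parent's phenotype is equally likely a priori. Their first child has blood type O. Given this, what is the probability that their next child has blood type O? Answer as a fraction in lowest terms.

1/4

Possible genotypes: Bea ∈ {I^B I^B, I^B i}; Noor ∈ {I^A I^A, I^A i}.
Weight each parental genotype pair by prior × P(type-O child):
  I^B i × I^A i: posterior weight 1; P(next child type O) = 1/4.
Weighted sum = 1/4.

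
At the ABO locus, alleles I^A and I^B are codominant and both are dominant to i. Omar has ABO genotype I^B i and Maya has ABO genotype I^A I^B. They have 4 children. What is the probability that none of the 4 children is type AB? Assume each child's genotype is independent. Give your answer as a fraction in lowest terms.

ABO cross I^B i × I^A I^B → 1/4 A, 1/2 B, 1/4 AB.
So P(type AB) = 1/4 per child.
P(not type AB) = 3/4 for one child; (3/4)^4 = 81/256.

81/256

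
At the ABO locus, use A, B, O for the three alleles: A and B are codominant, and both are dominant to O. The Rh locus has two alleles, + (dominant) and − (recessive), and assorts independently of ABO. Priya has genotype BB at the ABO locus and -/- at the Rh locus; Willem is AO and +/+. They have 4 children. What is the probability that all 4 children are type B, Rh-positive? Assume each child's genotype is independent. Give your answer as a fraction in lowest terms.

1/16

ABO cross BB × AO → 1/2 B, 1/2 AB.
Rh cross -/- × +/+ → 1 Rh+; so P(type B, Rh-positive) = 1/2 × 1 = 1/2 per child.
All 4 independent: (1/2)^4 = 1/16.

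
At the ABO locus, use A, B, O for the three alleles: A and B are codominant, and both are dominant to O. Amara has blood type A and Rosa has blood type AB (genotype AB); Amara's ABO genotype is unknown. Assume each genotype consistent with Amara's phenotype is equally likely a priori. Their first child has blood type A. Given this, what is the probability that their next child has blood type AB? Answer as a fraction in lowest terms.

3/8

Possible genotypes: Amara ∈ {AA, AO}; Rosa ∈ {AB}.
Weight each parental genotype pair by prior × P(type-A child):
  AA × AB: posterior weight 1/2; P(next child type AB) = 1/2.
  AO × AB: posterior weight 1/2; P(next child type AB) = 1/4.
Weighted sum = 3/8.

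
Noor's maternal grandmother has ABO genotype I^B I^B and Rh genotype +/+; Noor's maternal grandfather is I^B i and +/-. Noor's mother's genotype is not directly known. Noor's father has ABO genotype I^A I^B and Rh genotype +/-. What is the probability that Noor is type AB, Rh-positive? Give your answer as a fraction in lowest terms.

21/64

Noor's mother's ABO genotype from I^B I^B × I^B i: 1/2 I^B I^B, 1/2 I^B i.
Crossing each possibility with the father I^A I^B and summing P(type AB): 1/2·1/2 + 1/2·1/4 = 3/8.
Similarly for Rh via the mother's Rh distribution: P(Rh+) = 7/8.
Independent loci: 3/8 × 7/8 = 21/64.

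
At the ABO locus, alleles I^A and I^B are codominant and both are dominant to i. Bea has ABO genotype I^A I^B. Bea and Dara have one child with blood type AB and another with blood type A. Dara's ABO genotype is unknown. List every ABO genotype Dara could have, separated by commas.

For each candidate genotype of Dara, check whether crossing it with I^A I^B can produce every observed child phenotype.
  I^A I^A → possible child types {A, AB} ✓
  I^A I^B → possible child types {A, B, AB} ✓
  I^A i → possible child types {A, B, AB} ✓
  I^B I^B → possible child types {B, AB} ✗
  I^B i → possible child types {A, B, AB} ✓
  i i → possible child types {A, B} ✗

I^A I^A, I^A I^B, I^A i, I^B i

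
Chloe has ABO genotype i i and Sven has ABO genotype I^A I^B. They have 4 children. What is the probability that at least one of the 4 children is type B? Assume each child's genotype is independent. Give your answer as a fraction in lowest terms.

ABO cross i i × I^A I^B → 1/2 A, 1/2 B.
So P(type B) = 1/2 per child.
P(none) = (1/2)^4 = 1/16; P(at least one) = 1 − 1/16 = 15/16.

15/16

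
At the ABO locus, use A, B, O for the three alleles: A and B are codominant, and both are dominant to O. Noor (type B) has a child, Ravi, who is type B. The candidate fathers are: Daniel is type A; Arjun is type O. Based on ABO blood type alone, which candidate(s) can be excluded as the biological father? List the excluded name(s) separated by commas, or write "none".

A candidate is excluded only if no genotype consistent with his phenotype could produce a type B child with a type B mother.
Every candidate has at least one consistent genotype combination, so none can be excluded.

none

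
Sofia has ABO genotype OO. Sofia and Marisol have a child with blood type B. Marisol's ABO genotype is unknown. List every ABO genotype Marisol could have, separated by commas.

AB, BB, BO

For each candidate genotype of Marisol, check whether crossing it with OO can produce every observed child phenotype.
  AA → possible child types {A} ✗
  AB → possible child types {A, B} ✓
  AO → possible child types {O, A} ✗
  BB → possible child types {B} ✓
  BO → possible child types {O, B} ✓
  OO → possible child types {O} ✗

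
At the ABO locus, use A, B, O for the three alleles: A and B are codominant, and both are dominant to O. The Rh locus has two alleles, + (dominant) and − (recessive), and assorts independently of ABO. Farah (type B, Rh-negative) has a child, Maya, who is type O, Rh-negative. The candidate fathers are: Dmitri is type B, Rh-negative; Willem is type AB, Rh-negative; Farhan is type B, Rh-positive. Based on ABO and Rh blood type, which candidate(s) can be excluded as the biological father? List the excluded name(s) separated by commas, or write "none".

A candidate is excluded only if no genotype consistent with his phenotype could produce a type O, Rh-negative child with a type B, Rh-negative mother.
Willem (type AB, Rh-): no genotype consistent with that phenotype can produce a type-O Rh- child with a type-B mother.

Willem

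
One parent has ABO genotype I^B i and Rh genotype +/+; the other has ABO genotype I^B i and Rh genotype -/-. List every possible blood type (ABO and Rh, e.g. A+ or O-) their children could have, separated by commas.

Gametes from I^B i × I^B i give offspring ABO genotypes I^B I^B, I^B i, i i, i.e. phenotypes O, B.
Rh cross +/+ × -/- → phenotypes Rh+.
Combining independently: O+, B+.

O+, B+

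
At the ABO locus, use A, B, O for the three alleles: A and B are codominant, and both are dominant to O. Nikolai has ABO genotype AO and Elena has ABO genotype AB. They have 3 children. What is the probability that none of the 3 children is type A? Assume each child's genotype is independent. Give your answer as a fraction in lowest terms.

1/8

ABO cross AO × AB → 1/2 A, 1/4 B, 1/4 AB.
So P(type A) = 1/2 per child.
P(not type A) = 1/2 for one child; (1/2)^3 = 1/8.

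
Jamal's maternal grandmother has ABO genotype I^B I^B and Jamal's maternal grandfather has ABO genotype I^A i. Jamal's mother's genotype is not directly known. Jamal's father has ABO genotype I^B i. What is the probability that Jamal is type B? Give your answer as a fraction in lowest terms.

Jamal's mother's ABO genotype from I^B I^B × I^A i: 1/2 I^A I^B, 1/2 I^B i.
Crossing each possibility with the father I^B i and summing P(type B): 1/2·1/2 + 1/2·3/4 = 5/8.

5/8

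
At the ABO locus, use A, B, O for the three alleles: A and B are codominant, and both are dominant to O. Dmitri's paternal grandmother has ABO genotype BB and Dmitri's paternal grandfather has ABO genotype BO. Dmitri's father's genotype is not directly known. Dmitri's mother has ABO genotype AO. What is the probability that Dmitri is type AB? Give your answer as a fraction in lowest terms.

3/8

Dmitri's father's ABO genotype from BB × BO: 1/2 BB, 1/2 BO.
Crossing each possibility with the mother AO and summing P(type AB): 1/2·1/2 + 1/2·1/4 = 3/8.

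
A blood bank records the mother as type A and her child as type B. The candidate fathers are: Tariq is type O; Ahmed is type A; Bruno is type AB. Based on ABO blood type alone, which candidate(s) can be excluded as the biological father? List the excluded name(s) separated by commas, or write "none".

A candidate is excluded only if no genotype consistent with his phenotype could produce a type B child with a type A mother.
Tariq (type O): no genotype consistent with that phenotype can produce a type-B child with a type-A mother.
Ahmed (type A): no genotype consistent with that phenotype can produce a type-B child with a type-A mother.

Tariq, Ahmed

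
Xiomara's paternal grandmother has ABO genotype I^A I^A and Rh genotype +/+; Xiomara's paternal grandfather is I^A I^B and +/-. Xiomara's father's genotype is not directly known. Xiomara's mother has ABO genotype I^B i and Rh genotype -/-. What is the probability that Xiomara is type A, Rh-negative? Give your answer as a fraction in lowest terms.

Xiomara's father's ABO genotype from I^A I^A × I^A I^B: 1/2 I^A I^A, 1/2 I^A I^B.
Crossing each possibility with the mother I^B i and summing P(type A): 1/2·1/2 + 1/2·1/4 = 3/8.
Similarly for Rh via the father's Rh distribution: P(Rh-) = 1/4.
Independent loci: 3/8 × 1/4 = 3/32.

3/32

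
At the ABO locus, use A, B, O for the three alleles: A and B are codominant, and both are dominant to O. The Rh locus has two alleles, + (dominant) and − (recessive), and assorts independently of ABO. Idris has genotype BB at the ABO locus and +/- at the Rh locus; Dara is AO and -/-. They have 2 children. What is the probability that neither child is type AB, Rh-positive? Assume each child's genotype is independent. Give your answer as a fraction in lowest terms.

ABO cross BB × AO → 1/2 B, 1/2 AB.
Rh cross +/- × -/- → 1/2 Rh+, 1/2 Rh-; so P(type AB, Rh-positive) = 1/2 × 1/2 = 1/4 per child.
P(not type AB, Rh-positive) = 3/4 for one child; (3/4)^2 = 9/16.

9/16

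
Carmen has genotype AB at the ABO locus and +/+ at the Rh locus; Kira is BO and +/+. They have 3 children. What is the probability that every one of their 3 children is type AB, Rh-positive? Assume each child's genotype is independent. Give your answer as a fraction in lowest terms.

1/64

ABO cross AB × BO → 1/4 A, 1/2 B, 1/4 AB.
Rh cross +/+ × +/+ → 1 Rh+; so P(type AB, Rh-positive) = 1/4 × 1 = 1/4 per child.
All 3 independent: (1/4)^3 = 1/64.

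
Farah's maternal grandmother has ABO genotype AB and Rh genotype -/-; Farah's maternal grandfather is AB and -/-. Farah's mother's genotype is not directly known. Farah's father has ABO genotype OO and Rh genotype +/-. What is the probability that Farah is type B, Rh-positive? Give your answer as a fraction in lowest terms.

Farah's mother's ABO genotype from AB × AB: 1/4 AA, 1/2 AB, 1/4 BB.
Crossing each possibility with the father OO and summing P(type B): 1/4·0 + 1/2·1/2 + 1/4·1 = 1/2.
Similarly for Rh via the mother's Rh distribution: P(Rh+) = 1/2.
Independent loci: 1/2 × 1/2 = 1/4.

1/4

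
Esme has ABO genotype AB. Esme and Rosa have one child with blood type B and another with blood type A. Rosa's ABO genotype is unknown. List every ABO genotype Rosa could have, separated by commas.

For each candidate genotype of Rosa, check whether crossing it with AB can produce every observed child phenotype.
  AA → possible child types {A, AB} ✗
  AB → possible child types {A, B, AB} ✓
  AO → possible child types {A, B, AB} ✓
  BB → possible child types {B, AB} ✗
  BO → possible child types {A, B, AB} ✓
  OO → possible child types {A, B} ✓

AB, AO, BO, OO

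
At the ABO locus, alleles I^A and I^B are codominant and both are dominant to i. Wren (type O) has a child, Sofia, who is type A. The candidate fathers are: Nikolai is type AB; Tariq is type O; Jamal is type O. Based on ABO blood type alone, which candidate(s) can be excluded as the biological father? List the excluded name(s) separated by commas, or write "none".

A candidate is excluded only if no genotype consistent with his phenotype could produce a type A child with a type O mother.
Tariq (type O): no genotype consistent with that phenotype can produce a type-A child with a type-O mother.
Jamal (type O): no genotype consistent with that phenotype can produce a type-A child with a type-O mother.

Tariq, Jamal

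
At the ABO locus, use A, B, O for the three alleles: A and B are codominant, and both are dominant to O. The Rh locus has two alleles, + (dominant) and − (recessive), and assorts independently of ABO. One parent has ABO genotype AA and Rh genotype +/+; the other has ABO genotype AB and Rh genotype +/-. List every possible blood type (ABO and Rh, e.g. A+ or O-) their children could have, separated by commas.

Gametes from AA × AB give offspring ABO genotypes AA, AB, i.e. phenotypes A, AB.
Rh cross +/+ × +/- → phenotypes Rh+.
Combining independently: A+, AB+.

A+, AB+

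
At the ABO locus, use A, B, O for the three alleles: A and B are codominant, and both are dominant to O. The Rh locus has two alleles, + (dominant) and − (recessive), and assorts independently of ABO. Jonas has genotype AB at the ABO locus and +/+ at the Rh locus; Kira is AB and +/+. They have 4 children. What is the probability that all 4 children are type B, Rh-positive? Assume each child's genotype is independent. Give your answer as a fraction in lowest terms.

1/256

ABO cross AB × AB → 1/4 A, 1/4 B, 1/2 AB.
Rh cross +/+ × +/+ → 1 Rh+; so P(type B, Rh-positive) = 1/4 × 1 = 1/4 per child.
All 4 independent: (1/4)^4 = 1/256.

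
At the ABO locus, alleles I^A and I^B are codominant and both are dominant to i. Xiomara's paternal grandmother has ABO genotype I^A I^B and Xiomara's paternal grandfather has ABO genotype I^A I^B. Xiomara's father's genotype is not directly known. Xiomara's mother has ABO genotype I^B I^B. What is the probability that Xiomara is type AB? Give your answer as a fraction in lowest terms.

1/2

Xiomara's father's ABO genotype from I^A I^B × I^A I^B: 1/4 I^A I^A, 1/2 I^A I^B, 1/4 I^B I^B.
Crossing each possibility with the mother I^B I^B and summing P(type AB): 1/4·1 + 1/2·1/2 + 1/4·0 = 1/2.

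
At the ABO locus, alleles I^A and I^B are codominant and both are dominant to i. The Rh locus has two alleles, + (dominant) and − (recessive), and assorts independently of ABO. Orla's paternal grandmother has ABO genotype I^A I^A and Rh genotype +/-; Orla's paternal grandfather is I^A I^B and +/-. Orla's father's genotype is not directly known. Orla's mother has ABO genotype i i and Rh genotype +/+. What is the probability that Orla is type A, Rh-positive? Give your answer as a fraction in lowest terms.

Orla's father's ABO genotype from I^A I^A × I^A I^B: 1/2 I^A I^A, 1/2 I^A I^B.
Crossing each possibility with the mother i i and summing P(type A): 1/2·1 + 1/2·1/2 = 3/4.
Similarly for Rh via the father's Rh distribution: P(Rh+) = 1.
Independent loci: 3/4 × 1 = 3/4.

3/4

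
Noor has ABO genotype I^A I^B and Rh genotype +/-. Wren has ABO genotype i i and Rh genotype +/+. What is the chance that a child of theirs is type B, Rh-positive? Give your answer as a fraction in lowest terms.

ABO cross I^A I^B × i i → offspring phenotypes: 1/2 A, 1/2 B.
Rh cross +/- × +/+ → 1 Rh+.
Independent loci: P(type B, Rh-positive) = 1/2 × 1 = 1/2.

1/2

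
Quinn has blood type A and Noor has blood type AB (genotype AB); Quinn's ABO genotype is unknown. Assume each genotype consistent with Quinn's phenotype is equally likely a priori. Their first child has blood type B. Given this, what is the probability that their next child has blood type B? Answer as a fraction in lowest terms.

Possible genotypes: Quinn ∈ {AA, AO}; Noor ∈ {AB}.
Weight each parental genotype pair by prior × P(type-B child):
  AO × AB: posterior weight 1; P(next child type B) = 1/4.
Weighted sum = 1/4.

1/4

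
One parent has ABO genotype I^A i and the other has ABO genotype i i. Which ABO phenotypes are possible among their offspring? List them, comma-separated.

O, A

Gametes from I^A i × i i give offspring ABO genotypes I^A i, i i, i.e. phenotypes O, A.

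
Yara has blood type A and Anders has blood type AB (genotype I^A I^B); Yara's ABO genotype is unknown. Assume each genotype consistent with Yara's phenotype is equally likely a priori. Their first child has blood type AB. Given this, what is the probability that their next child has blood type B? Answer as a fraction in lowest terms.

1/12

Possible genotypes: Yara ∈ {I^A I^A, I^A i}; Anders ∈ {I^A I^B}.
Weight each parental genotype pair by prior × P(type-AB child):
  I^A I^A × I^A I^B: posterior weight 2/3; P(next child type B) = 0.
  I^A i × I^A I^B: posterior weight 1/3; P(next child type B) = 1/4.
Weighted sum = 1/12.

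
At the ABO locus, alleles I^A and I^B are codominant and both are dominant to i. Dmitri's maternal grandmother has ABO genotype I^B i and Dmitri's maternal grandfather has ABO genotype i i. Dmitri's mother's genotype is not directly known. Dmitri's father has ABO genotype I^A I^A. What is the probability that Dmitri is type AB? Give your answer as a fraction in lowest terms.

Dmitri's mother's ABO genotype from I^B i × i i: 1/2 I^B i, 1/2 i i.
Crossing each possibility with the father I^A I^A and summing P(type AB): 1/2·1/2 + 1/2·0 = 1/4.

1/4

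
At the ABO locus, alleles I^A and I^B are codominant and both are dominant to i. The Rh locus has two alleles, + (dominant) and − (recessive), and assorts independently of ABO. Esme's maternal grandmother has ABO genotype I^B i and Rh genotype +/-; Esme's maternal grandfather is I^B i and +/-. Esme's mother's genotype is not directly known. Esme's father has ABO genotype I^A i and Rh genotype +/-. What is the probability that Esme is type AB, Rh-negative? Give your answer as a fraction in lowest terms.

Esme's mother's ABO genotype from I^B i × I^B i: 1/4 I^B I^B, 1/2 I^B i, 1/4 i i.
Crossing each possibility with the father I^A i and summing P(type AB): 1/4·1/2 + 1/2·1/4 + 1/4·0 = 1/4.
Similarly for Rh via the mother's Rh distribution: P(Rh-) = 1/4.
Independent loci: 1/4 × 1/4 = 1/16.

1/16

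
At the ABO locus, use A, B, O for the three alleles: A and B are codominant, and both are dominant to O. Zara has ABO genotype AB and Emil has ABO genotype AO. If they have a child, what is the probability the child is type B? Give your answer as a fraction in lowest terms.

1/4

ABO cross AB × AO → offspring phenotypes: 1/2 A, 1/4 B, 1/4 AB.
So P(type B) = 1/4.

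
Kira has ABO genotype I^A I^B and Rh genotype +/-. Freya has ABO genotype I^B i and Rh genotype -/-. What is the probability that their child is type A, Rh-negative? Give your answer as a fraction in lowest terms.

ABO cross I^A I^B × I^B i → offspring phenotypes: 1/4 A, 1/2 B, 1/4 AB.
Rh cross +/- × -/- → 1/2 Rh+, 1/2 Rh-.
Independent loci: P(type A, Rh-negative) = 1/4 × 1/2 = 1/8.

1/8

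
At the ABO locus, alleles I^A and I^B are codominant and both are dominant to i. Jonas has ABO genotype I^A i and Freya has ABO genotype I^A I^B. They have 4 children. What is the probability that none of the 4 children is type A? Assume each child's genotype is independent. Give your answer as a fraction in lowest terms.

1/16

ABO cross I^A i × I^A I^B → 1/2 A, 1/4 B, 1/4 AB.
So P(type A) = 1/2 per child.
P(not type A) = 1/2 for one child; (1/2)^4 = 1/16.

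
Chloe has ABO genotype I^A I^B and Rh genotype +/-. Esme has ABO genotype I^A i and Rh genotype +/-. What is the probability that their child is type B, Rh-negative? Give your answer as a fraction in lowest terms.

1/16

ABO cross I^A I^B × I^A i → offspring phenotypes: 1/2 A, 1/4 B, 1/4 AB.
Rh cross +/- × +/- → 3/4 Rh+, 1/4 Rh-.
Independent loci: P(type B, Rh-negative) = 1/4 × 1/4 = 1/16.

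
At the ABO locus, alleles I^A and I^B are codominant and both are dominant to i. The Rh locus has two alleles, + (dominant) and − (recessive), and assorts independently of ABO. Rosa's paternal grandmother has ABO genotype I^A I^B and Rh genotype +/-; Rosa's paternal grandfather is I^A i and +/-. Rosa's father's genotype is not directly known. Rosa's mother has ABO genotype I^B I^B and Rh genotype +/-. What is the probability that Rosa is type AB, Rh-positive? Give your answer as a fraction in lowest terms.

Rosa's father's ABO genotype from I^A I^B × I^A i: 1/4 I^A I^A, 1/4 I^A I^B, 1/4 I^A i, 1/4 I^B i.
Crossing each possibility with the mother I^B I^B and summing P(type AB): 1/4·1 + 1/4·1/2 + 1/4·1/2 + 1/4·0 = 1/2.
Similarly for Rh via the father's Rh distribution: P(Rh+) = 3/4.
Independent loci: 1/2 × 3/4 = 3/8.

3/8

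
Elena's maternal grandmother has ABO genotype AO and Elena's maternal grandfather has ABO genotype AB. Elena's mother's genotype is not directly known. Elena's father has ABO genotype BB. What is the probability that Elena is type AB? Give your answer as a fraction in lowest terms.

1/2

Elena's mother's ABO genotype from AO × AB: 1/4 AA, 1/4 AB, 1/4 AO, 1/4 BO.
Crossing each possibility with the father BB and summing P(type AB): 1/4·1 + 1/4·1/2 + 1/4·1/2 + 1/4·0 = 1/2.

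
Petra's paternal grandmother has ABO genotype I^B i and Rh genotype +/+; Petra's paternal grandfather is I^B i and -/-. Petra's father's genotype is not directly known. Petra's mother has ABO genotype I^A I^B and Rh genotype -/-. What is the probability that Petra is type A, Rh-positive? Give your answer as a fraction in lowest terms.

Petra's father's ABO genotype from I^B i × I^B i: 1/4 I^B I^B, 1/2 I^B i, 1/4 i i.
Crossing each possibility with the mother I^A I^B and summing P(type A): 1/4·0 + 1/2·1/4 + 1/4·1/2 = 1/4.
Similarly for Rh via the father's Rh distribution: P(Rh+) = 1/2.
Independent loci: 1/4 × 1/2 = 1/8.

1/8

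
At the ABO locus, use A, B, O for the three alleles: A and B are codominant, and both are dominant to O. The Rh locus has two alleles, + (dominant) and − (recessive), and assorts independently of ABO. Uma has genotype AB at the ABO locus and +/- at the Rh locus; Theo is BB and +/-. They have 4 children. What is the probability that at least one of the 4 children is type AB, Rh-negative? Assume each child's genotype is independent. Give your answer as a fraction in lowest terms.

1695/4096

ABO cross AB × BB → 1/2 B, 1/2 AB.
Rh cross +/- × +/- → 3/4 Rh+, 1/4 Rh-; so P(type AB, Rh-negative) = 1/2 × 1/4 = 1/8 per child.
P(none) = (7/8)^4 = 2401/4096; P(at least one) = 1 − 2401/4096 = 1695/4096.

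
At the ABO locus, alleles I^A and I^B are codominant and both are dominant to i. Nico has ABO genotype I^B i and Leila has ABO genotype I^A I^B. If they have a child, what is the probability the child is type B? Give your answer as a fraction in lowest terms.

ABO cross I^B i × I^A I^B → offspring phenotypes: 1/4 A, 1/2 B, 1/4 AB.
So P(type B) = 1/2.

1/2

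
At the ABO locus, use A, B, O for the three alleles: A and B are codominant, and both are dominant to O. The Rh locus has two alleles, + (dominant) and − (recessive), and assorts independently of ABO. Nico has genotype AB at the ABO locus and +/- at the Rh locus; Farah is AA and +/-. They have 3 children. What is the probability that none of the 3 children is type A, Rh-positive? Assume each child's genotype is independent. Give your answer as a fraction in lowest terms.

125/512

ABO cross AB × AA → 1/2 A, 1/2 AB.
Rh cross +/- × +/- → 3/4 Rh+, 1/4 Rh-; so P(type A, Rh-positive) = 1/2 × 3/4 = 3/8 per child.
P(not type A, Rh-positive) = 5/8 for one child; (5/8)^3 = 125/512.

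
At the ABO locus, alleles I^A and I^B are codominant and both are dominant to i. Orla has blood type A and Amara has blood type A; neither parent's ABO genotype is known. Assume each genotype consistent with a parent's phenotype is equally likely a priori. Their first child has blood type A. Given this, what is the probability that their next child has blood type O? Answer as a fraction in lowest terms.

1/20

Possible genotypes: Orla ∈ {I^A I^A, I^A i}; Amara ∈ {I^A I^A, I^A i}.
Weight each parental genotype pair by prior × P(type-A child):
  I^A I^A × I^A I^A: posterior weight 4/15; P(next child type O) = 0.
  I^A I^A × I^A i: posterior weight 4/15; P(next child type O) = 0.
  I^A i × I^A I^A: posterior weight 4/15; P(next child type O) = 0.
  I^A i × I^A i: posterior weight 1/5; P(next child type O) = 1/4.
Weighted sum = 1/20.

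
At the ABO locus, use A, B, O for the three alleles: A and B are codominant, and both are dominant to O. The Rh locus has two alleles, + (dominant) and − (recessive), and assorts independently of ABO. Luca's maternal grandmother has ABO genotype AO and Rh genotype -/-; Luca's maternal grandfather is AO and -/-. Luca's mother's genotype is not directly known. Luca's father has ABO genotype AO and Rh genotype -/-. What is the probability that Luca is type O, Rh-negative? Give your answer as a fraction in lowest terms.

Luca's mother's ABO genotype from AO × AO: 1/4 AA, 1/2 AO, 1/4 OO.
Crossing each possibility with the father AO and summing P(type O): 1/4·0 + 1/2·1/4 + 1/4·1/2 = 1/4.
Similarly for Rh via the mother's Rh distribution: P(Rh-) = 1.
Independent loci: 1/4 × 1 = 1/4.

1/4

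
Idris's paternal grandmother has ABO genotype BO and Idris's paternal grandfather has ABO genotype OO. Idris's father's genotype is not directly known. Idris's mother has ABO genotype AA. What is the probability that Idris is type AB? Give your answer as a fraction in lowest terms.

Idris's father's ABO genotype from BO × OO: 1/2 BO, 1/2 OO.
Crossing each possibility with the mother AA and summing P(type AB): 1/2·1/2 + 1/2·0 = 1/4.

1/4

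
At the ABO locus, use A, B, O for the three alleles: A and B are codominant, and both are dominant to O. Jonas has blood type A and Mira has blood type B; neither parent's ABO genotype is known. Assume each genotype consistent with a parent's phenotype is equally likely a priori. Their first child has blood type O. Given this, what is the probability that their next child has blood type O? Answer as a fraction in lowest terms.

Possible genotypes: Jonas ∈ {AA, AO}; Mira ∈ {BB, BO}.
Weight each parental genotype pair by prior × P(type-O child):
  AO × BO: posterior weight 1; P(next child type O) = 1/4.
Weighted sum = 1/4.

1/4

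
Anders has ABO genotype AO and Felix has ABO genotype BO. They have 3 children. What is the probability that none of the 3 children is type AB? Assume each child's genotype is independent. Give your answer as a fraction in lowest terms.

ABO cross AO × BO → 1/4 O, 1/4 A, 1/4 B, 1/4 AB.
So P(type AB) = 1/4 per child.
P(not type AB) = 3/4 for one child; (3/4)^3 = 27/64.

27/64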